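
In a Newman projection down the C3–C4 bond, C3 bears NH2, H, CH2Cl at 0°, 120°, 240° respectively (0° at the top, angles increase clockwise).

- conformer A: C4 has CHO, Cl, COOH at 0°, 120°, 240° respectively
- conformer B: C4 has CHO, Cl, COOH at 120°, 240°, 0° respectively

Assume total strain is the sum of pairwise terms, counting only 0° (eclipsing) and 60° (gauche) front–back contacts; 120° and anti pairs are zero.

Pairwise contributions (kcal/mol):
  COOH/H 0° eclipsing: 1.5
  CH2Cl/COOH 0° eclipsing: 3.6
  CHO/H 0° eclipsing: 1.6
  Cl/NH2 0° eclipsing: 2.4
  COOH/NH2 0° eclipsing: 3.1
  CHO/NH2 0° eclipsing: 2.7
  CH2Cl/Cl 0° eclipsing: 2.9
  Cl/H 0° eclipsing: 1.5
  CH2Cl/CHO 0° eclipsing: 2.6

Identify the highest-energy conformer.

A

A (eclipsed): NH2(0°)/CHO(0°) eclipsed 2.7; H(120°)/Cl(120°) eclipsed 1.5; CH2Cl(240°)/COOH(240°) eclipsed 3.6 → 7.8 kcal/mol.
B (eclipsed): NH2(0°)/COOH(0°) eclipsed 3.1; H(120°)/CHO(120°) eclipsed 1.6; CH2Cl(240°)/Cl(240°) eclipsed 2.9 → 7.6 kcal/mol.
A has the highest total (7.8 kcal/mol).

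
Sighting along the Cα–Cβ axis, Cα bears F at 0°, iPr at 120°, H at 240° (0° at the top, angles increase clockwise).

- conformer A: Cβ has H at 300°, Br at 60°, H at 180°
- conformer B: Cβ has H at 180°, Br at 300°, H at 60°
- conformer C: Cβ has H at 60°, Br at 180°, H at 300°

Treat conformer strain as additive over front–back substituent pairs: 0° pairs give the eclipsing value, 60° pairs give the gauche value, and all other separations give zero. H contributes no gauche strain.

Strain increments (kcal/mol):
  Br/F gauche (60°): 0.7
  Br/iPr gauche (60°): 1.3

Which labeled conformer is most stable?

B

A (staggered): F(0°)/Br(60°) gauche 0.7; iPr(120°)/Br(60°) gauche 1.3 → 2.0 kcal/mol.
B (staggered): F(0°)/Br(300°) gauche 0.7 → 0.7 kcal/mol.
C (staggered): iPr(120°)/Br(180°) gauche 1.3 → 1.3 kcal/mol.
B has the lowest total (0.7 kcal/mol).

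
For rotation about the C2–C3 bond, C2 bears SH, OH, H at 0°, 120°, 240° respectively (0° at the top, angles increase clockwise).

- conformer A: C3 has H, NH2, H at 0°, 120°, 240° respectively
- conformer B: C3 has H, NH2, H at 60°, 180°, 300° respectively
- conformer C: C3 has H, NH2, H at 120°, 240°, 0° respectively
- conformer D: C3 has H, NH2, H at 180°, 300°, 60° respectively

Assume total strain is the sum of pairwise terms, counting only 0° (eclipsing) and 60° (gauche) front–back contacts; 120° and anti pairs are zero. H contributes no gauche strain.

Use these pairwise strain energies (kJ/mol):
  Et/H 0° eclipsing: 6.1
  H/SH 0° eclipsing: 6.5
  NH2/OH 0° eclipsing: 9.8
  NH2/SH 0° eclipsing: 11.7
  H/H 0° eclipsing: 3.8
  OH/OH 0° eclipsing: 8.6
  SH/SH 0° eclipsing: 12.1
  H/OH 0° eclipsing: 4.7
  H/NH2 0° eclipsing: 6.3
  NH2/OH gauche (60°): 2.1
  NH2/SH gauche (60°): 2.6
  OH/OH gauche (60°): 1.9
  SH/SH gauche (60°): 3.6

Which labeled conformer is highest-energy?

A is eclipsed. SH at 0° is eclipsed with H at 0° (6.5); OH at 120° is eclipsed with NH2 at 120° (9.8); H at 240° is eclipsed with H at 240° (3.8). Total 20.1 kJ/mol.
B is staggered. OH at 120° is gauche with NH2 at 180° (2.1). Total 2.1 kJ/mol.
C is eclipsed. SH at 0° is eclipsed with H at 0° (6.5); OH at 120° is eclipsed with H at 120° (4.7); H at 240° is eclipsed with NH2 at 240° (6.3). Total 17.5 kJ/mol.
D is staggered. SH at 0° is gauche with NH2 at 300° (2.6). Total 2.6 kJ/mol.
A has the highest total (20.1 kJ/mol).

A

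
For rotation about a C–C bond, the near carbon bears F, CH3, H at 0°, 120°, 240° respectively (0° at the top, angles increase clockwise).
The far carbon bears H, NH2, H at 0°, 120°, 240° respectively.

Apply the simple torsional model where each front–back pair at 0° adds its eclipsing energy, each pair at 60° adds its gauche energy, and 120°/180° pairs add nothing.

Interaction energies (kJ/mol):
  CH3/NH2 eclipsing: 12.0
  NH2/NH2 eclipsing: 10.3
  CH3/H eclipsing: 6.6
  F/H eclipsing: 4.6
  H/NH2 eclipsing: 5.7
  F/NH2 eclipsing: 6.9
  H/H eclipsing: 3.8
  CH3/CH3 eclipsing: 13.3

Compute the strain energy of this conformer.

This conformer (eclipsed): F(0°)/H(0°) eclipsed 4.6; CH3(120°)/NH2(120°) eclipsed 12.0; H(240°)/H(240°) eclipsed 3.8 → 20.4 kJ/mol.

20.4 kJ/mol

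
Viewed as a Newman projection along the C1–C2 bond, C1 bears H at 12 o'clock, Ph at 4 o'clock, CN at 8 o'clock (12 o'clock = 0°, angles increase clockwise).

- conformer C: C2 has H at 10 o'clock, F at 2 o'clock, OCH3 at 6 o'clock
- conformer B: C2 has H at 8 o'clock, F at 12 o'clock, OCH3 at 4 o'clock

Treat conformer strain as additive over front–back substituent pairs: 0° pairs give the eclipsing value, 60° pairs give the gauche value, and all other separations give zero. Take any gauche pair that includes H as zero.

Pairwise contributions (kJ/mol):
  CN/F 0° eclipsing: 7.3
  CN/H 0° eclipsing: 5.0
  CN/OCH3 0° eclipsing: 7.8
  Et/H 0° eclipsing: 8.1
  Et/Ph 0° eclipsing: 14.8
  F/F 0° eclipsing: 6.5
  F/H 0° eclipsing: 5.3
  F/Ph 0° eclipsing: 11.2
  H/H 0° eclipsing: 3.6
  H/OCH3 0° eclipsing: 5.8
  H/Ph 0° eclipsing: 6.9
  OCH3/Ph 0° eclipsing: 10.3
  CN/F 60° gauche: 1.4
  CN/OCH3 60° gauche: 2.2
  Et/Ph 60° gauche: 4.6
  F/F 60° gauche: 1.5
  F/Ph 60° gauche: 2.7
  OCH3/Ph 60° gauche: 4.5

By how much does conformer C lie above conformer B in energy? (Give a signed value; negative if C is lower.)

-11.2 kJ/mol

C is staggered. Ph at 120° is gauche with F at 60° (2.7); Ph at 120° is gauche with OCH3 at 180° (4.5); CN at 240° is gauche with OCH3 at 180° (2.2). Total 9.4 kJ/mol.
B is eclipsed. H at 0° is eclipsed with F at 0° (5.3); Ph at 120° is eclipsed with OCH3 at 120° (10.3); CN at 240° is eclipsed with H at 240° (5.0). Total 20.6 kJ/mol.
E(C) − E(B) = 9.4 − 20.6 = -11.2 kJ/mol.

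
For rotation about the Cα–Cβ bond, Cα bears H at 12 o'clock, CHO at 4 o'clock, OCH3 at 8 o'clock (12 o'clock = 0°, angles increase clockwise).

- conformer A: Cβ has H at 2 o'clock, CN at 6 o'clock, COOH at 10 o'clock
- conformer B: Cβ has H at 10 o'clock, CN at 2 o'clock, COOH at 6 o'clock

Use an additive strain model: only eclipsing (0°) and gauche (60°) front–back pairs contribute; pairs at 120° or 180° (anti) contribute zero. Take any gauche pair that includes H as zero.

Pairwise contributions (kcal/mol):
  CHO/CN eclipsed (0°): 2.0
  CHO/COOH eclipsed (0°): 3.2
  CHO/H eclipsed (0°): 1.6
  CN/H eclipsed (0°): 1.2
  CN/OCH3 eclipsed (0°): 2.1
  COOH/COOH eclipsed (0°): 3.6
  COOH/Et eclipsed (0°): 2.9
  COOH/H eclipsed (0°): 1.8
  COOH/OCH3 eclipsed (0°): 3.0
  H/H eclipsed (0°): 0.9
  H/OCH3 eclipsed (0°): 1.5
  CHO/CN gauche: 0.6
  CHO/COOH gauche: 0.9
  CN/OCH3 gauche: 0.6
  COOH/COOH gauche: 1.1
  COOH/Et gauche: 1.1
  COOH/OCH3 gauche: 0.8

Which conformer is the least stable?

A (staggered): CHO–CN gauche, OCH3–CN gauche, OCH3–COOH gauche; 0.6 + 0.6 + 0.8 = 2.0 kcal/mol.
B (staggered): CHO–CN gauche, CHO–COOH gauche, OCH3–COOH gauche; 0.6 + 0.9 + 0.8 = 2.3 kcal/mol.
B has the highest total (2.3 kcal/mol).

B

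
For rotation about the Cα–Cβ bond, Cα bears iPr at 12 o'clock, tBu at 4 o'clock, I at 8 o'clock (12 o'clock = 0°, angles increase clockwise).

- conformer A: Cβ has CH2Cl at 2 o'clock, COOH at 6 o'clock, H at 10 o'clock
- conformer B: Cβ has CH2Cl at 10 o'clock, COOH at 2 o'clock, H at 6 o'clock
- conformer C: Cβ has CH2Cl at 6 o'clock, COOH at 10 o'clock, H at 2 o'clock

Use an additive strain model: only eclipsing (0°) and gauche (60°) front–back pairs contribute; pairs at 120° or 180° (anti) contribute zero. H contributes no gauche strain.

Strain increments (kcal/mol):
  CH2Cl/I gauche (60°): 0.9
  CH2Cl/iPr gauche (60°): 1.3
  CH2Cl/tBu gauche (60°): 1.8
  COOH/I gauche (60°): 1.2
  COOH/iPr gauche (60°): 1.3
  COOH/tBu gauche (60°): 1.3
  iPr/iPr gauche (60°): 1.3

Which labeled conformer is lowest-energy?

B

A (staggered): iPr(0°)/CH2Cl(60°) gauche 1.3; tBu(120°)/CH2Cl(60°) gauche 1.8; tBu(120°)/COOH(180°) gauche 1.3; I(240°)/COOH(180°) gauche 1.2 → 5.6 kcal/mol.
B (staggered): iPr(0°)/CH2Cl(300°) gauche 1.3; iPr(0°)/COOH(60°) gauche 1.3; tBu(120°)/COOH(60°) gauche 1.3; I(240°)/CH2Cl(300°) gauche 0.9 → 4.8 kcal/mol.
C (staggered): iPr(0°)/COOH(300°) gauche 1.3; tBu(120°)/CH2Cl(180°) gauche 1.8; I(240°)/CH2Cl(180°) gauche 0.9; I(240°)/COOH(300°) gauche 1.2 → 5.2 kcal/mol.
B has the lowest total (4.8 kcal/mol).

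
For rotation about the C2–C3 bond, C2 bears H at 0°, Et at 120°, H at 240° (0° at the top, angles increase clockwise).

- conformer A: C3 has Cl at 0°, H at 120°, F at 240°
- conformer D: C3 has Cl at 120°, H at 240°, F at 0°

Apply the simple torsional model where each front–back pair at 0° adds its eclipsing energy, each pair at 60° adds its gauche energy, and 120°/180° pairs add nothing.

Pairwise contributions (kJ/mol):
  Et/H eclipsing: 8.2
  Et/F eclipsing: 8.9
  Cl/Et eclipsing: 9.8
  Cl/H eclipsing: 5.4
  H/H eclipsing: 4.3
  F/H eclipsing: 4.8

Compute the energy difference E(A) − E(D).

-0.5 kJ/mol

A (eclipsed): H(0°)/Cl(0°) eclipsed 5.4; Et(120°)/H(120°) eclipsed 8.2; H(240°)/F(240°) eclipsed 4.8 → 18.4 kJ/mol.
D (eclipsed): H(0°)/F(0°) eclipsed 4.8; Et(120°)/Cl(120°) eclipsed 9.8; H(240°)/H(240°) eclipsed 4.3 → 18.9 kJ/mol.
E(A) − E(D) = 18.4 − 18.9 = -0.5 kJ/mol.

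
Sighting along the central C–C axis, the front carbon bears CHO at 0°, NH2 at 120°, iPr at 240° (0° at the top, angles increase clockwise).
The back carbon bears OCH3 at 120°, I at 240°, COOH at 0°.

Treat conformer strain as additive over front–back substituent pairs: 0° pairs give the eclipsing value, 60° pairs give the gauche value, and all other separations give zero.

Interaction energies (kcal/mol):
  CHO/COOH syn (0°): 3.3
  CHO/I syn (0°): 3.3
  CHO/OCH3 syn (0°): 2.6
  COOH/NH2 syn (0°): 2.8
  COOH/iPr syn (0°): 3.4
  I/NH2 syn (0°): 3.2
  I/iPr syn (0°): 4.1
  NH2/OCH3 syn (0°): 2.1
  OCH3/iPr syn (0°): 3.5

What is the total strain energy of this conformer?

This conformer is eclipsed. CHO at 0° is eclipsed with COOH at 0° (3.3); NH2 at 120° is eclipsed with OCH3 at 120° (2.1); iPr at 240° is eclipsed with I at 240° (4.1). Total 9.5 kcal/mol.

9.5 kcal/mol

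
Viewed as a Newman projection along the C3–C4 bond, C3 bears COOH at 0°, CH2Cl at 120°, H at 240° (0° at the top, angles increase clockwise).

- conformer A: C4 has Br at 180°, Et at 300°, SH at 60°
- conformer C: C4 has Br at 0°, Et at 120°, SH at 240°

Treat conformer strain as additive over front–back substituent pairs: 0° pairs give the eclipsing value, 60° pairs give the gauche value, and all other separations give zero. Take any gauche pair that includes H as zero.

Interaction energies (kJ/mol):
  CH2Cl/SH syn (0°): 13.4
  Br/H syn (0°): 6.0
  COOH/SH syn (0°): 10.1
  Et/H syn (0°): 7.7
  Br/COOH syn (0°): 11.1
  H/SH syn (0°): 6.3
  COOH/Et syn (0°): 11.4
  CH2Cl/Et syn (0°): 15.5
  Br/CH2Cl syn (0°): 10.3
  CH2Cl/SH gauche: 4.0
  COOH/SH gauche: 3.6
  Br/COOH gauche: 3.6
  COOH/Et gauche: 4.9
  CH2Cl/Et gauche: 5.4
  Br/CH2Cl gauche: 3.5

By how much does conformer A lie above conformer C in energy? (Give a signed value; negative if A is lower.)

A (staggered): COOH–Et gauche, COOH–SH gauche, CH2Cl–Br gauche, CH2Cl–SH gauche; 4.9 + 3.6 + 3.5 + 4.0 = 16.0 kJ/mol.
C (eclipsed): COOH–Br eclipsed, CH2Cl–Et eclipsed, H–SH eclipsed; 11.1 + 15.5 + 6.3 = 32.9 kJ/mol.
E(A) − E(C) = 16.0 − 32.9 = -16.9 kJ/mol.

-16.9 kJ/mol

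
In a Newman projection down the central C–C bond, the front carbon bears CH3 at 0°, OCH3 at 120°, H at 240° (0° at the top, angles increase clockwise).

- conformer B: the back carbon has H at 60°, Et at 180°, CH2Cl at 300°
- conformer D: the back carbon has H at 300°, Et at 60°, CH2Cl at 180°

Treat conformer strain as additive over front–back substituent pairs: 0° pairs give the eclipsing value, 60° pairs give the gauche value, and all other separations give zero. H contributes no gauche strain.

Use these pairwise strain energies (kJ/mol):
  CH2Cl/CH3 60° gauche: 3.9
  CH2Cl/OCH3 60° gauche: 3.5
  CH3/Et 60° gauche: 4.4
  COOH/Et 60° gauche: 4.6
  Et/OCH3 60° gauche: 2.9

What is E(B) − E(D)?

B (staggered): CH3(0°)/CH2Cl(300°) gauche 3.9; OCH3(120°)/Et(180°) gauche 2.9 → 6.8 kJ/mol.
D (staggered): CH3(0°)/Et(60°) gauche 4.4; OCH3(120°)/Et(60°) gauche 2.9; OCH3(120°)/CH2Cl(180°) gauche 3.5 → 10.8 kJ/mol.
E(B) − E(D) = 6.8 − 10.8 = -4.0 kJ/mol.

-4.0 kJ/mol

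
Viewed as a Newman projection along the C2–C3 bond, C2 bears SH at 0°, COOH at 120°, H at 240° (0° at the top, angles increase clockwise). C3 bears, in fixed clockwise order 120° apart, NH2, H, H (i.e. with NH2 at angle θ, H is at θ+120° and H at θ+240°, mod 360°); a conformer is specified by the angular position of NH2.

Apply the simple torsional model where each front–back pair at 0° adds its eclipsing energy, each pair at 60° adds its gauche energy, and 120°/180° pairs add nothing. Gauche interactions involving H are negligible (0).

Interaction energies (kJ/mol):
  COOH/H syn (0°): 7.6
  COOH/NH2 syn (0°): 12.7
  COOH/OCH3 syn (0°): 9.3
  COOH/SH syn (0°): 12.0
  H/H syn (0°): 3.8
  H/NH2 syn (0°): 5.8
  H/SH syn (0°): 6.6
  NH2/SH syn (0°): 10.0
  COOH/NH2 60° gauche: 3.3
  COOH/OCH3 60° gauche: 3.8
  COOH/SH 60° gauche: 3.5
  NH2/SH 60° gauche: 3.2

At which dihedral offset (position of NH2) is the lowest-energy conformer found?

300°

NH2 at 0° (eclipsed): SH–NH2 eclipsed, COOH–H eclipsed, H–H eclipsed; 10.0 + 7.6 + 3.8 = 21.4 kJ/mol.
NH2 at 60° (staggered): SH–NH2 gauche, COOH–NH2 gauche; 3.2 + 3.3 = 6.5 kJ/mol.
NH2 at 120° (eclipsed): SH–H eclipsed, COOH–NH2 eclipsed, H–H eclipsed; 6.6 + 12.7 + 3.8 = 23.1 kJ/mol.
NH2 at 180° (staggered): COOH–NH2 gauche; 3.3 = 3.3 kJ/mol.
NH2 at 240° (eclipsed): SH–H eclipsed, COOH–H eclipsed, H–NH2 eclipsed; 6.6 + 7.6 + 5.8 = 20.0 kJ/mol.
NH2 at 300° (staggered): SH–NH2 gauche; 3.2 = 3.2 kJ/mol.
The minimum (3.2 kJ/mol) occurs with NH2 at 300°.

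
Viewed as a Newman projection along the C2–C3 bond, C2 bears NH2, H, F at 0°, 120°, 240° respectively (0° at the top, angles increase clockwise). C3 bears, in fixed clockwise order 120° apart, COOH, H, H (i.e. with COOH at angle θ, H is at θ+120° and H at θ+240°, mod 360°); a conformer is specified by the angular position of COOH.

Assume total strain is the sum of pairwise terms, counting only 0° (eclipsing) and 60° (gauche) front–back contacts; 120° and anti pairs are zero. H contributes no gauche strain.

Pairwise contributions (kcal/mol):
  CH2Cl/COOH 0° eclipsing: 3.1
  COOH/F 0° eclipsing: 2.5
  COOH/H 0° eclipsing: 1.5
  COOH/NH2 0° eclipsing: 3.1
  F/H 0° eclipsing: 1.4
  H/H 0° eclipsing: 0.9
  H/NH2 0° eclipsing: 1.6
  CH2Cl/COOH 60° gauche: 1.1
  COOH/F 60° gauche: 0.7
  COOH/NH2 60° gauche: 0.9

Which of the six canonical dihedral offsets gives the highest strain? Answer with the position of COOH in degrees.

COOH at 0° (eclipsed): NH2–COOH eclipsed, H–H eclipsed, F–H eclipsed; 3.1 + 0.9 + 1.4 = 5.4 kcal/mol.
COOH at 60° (staggered): NH2–COOH gauche; 0.9 = 0.9 kcal/mol.
COOH at 120° (eclipsed): NH2–H eclipsed, H–COOH eclipsed, F–H eclipsed; 1.6 + 1.5 + 1.4 = 4.5 kcal/mol.
COOH at 180° (staggered): F–COOH gauche; 0.7 = 0.7 kcal/mol.
COOH at 240° (eclipsed): NH2–H eclipsed, H–H eclipsed, F–COOH eclipsed; 1.6 + 0.9 + 2.5 = 5.0 kcal/mol.
COOH at 300° (staggered): NH2–COOH gauche, F–COOH gauche; 0.9 + 0.7 = 1.6 kcal/mol.
The maximum (5.4 kcal/mol) occurs with COOH at 0°.

0°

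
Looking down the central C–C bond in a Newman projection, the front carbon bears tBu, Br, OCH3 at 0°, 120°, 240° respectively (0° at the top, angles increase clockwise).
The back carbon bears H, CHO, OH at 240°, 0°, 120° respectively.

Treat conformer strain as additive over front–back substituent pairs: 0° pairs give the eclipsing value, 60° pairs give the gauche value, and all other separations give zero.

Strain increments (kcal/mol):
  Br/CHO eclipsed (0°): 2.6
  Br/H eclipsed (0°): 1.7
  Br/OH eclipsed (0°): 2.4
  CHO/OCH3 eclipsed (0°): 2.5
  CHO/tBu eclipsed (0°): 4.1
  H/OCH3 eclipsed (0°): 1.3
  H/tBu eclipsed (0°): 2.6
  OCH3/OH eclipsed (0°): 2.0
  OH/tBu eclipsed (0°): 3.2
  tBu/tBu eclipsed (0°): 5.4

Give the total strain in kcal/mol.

7.8 kcal/mol

This conformer is eclipsed. tBu at 0° is eclipsed with CHO at 0° (4.1); Br at 120° is eclipsed with OH at 120° (2.4); OCH3 at 240° is eclipsed with H at 240° (1.3). Total 7.8 kcal/mol.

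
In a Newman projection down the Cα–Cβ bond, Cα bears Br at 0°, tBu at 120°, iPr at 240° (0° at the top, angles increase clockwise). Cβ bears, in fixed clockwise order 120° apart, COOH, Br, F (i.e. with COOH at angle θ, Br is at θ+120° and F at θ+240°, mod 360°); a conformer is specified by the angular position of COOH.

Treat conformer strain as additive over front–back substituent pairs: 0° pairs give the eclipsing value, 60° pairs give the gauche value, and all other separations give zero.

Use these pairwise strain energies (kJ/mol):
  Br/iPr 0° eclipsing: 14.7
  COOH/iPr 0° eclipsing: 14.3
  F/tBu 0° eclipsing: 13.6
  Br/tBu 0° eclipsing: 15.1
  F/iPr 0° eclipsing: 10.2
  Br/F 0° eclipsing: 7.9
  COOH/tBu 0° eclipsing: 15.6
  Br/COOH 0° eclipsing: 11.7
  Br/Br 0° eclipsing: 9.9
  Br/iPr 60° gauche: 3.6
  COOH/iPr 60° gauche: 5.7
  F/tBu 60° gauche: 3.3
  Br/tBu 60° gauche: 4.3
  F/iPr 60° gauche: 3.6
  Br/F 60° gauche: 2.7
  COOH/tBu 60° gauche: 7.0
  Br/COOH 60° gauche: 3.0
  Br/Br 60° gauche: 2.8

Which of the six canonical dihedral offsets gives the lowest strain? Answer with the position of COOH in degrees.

COOH at 0° (eclipsed): Br–COOH eclipsed, tBu–Br eclipsed, iPr–F eclipsed; 11.7 + 15.1 + 10.2 = 37.0 kJ/mol.
COOH at 60° (staggered): Br–COOH gauche, Br–F gauche, tBu–COOH gauche, tBu–Br gauche, iPr–Br gauche, iPr–F gauche; 3.0 + 2.7 + 7.0 + 4.3 + 3.6 + 3.6 = 24.2 kJ/mol.
COOH at 120° (eclipsed): Br–F eclipsed, tBu–COOH eclipsed, iPr–Br eclipsed; 7.9 + 15.6 + 14.7 = 38.2 kJ/mol.
COOH at 180° (staggered): Br–Br gauche, Br–F gauche, tBu–COOH gauche, tBu–F gauche, iPr–COOH gauche, iPr–Br gauche; 2.8 + 2.7 + 7.0 + 3.3 + 5.7 + 3.6 = 25.1 kJ/mol.
COOH at 240° (eclipsed): Br–Br eclipsed, tBu–F eclipsed, iPr–COOH eclipsed; 9.9 + 13.6 + 14.3 = 37.8 kJ/mol.
COOH at 300° (staggered): Br–COOH gauche, Br–Br gauche, tBu–Br gauche, tBu–F gauche, iPr–COOH gauche, iPr–F gauche; 3.0 + 2.8 + 4.3 + 3.3 + 5.7 + 3.6 = 22.7 kJ/mol.
The minimum (22.7 kJ/mol) occurs with COOH at 300°.

300°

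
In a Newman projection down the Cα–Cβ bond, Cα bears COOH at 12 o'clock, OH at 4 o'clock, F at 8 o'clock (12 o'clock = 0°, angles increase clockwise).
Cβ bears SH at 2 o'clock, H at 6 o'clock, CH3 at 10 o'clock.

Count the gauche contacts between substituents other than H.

Non-H gauche pairs: COOH(0°)/SH(60°); COOH(0°)/CH3(300°); OH(120°)/SH(60°); F(240°)/CH3(300°) — 4 interactions.

4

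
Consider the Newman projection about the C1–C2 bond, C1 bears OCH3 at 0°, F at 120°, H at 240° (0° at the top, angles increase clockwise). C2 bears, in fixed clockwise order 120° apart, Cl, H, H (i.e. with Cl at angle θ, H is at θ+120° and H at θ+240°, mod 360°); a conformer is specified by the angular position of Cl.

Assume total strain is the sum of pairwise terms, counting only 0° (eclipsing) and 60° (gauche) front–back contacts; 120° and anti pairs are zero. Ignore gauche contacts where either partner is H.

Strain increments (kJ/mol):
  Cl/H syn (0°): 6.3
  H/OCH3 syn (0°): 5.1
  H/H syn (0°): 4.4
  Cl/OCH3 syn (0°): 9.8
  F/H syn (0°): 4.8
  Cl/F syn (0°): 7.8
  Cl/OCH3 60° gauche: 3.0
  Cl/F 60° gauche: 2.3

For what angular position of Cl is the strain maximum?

0°

Cl at 0° (eclipsed): OCH3–Cl eclipsed, F–H eclipsed, H–H eclipsed; 9.8 + 4.8 + 4.4 = 19.0 kJ/mol.
Cl at 60° (staggered): OCH3–Cl gauche, F–Cl gauche; 3.0 + 2.3 = 5.3 kJ/mol.
Cl at 120° (eclipsed): OCH3–H eclipsed, F–Cl eclipsed, H–H eclipsed; 5.1 + 7.8 + 4.4 = 17.3 kJ/mol.
Cl at 180° (staggered): F–Cl gauche; 2.3 = 2.3 kJ/mol.
Cl at 240° (eclipsed): OCH3–H eclipsed, F–H eclipsed, H–Cl eclipsed; 5.1 + 4.8 + 6.3 = 16.2 kJ/mol.
Cl at 300° (staggered): OCH3–Cl gauche; 3.0 = 3.0 kJ/mol.
The maximum (19.0 kJ/mol) occurs with Cl at 0°.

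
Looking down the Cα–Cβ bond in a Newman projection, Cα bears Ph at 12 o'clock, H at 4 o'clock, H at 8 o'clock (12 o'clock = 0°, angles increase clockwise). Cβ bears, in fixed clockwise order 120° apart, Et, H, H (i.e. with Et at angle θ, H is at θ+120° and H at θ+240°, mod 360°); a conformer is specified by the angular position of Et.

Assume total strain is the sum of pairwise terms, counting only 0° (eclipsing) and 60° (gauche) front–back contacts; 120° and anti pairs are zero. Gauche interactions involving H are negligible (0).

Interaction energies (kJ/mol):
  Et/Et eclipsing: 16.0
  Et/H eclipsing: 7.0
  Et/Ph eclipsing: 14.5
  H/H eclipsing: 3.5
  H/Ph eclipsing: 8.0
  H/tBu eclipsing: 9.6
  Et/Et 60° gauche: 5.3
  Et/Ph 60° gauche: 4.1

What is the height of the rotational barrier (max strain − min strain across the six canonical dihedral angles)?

Et at 0° (eclipsed): Ph–Et eclipsed, H–H eclipsed, H–H eclipsed; 14.5 + 3.5 + 3.5 = 21.5 kJ/mol.
Et at 60° (staggered): Ph–Et gauche; 4.1 = 4.1 kJ/mol.
Et at 120° (eclipsed): Ph–H eclipsed, H–Et eclipsed, H–H eclipsed; 8.0 + 7.0 + 3.5 = 18.5 kJ/mol.
Et at 180° (staggered): no non-H gauche contacts → 0.0 kJ/mol.
Et at 240° (eclipsed): Ph–H eclipsed, H–H eclipsed, H–Et eclipsed; 8.0 + 3.5 + 7.0 = 18.5 kJ/mol.
Et at 300° (staggered): Ph–Et gauche; 4.1 = 4.1 kJ/mol.
Max at 0° (21.5 kJ/mol), min at 180° (0.0 kJ/mol); barrier = 21.5 kJ/mol.

21.5 kJ/mol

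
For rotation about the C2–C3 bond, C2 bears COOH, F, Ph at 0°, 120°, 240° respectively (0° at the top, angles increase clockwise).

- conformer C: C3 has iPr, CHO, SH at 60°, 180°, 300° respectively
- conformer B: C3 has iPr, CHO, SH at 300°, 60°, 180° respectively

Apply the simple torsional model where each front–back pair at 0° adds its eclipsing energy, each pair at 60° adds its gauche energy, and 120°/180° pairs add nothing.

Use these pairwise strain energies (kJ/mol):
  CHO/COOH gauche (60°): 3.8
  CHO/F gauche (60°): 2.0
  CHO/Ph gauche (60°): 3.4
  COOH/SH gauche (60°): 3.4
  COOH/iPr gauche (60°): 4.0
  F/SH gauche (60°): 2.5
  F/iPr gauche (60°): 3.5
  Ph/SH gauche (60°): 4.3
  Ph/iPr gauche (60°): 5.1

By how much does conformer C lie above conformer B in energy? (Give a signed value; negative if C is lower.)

-1.1 kJ/mol

C is staggered. COOH at 0° is gauche with iPr at 60° (4.0); COOH at 0° is gauche with SH at 300° (3.4); F at 120° is gauche with iPr at 60° (3.5); F at 120° is gauche with CHO at 180° (2.0); Ph at 240° is gauche with CHO at 180° (3.4); Ph at 240° is gauche with SH at 300° (4.3). Total 20.6 kJ/mol.
B is staggered. COOH at 0° is gauche with iPr at 300° (4.0); COOH at 0° is gauche with CHO at 60° (3.8); F at 120° is gauche with CHO at 60° (2.0); F at 120° is gauche with SH at 180° (2.5); Ph at 240° is gauche with iPr at 300° (5.1); Ph at 240° is gauche with SH at 180° (4.3). Total 21.7 kJ/mol.
E(C) − E(B) = 20.6 − 21.7 = -1.1 kJ/mol.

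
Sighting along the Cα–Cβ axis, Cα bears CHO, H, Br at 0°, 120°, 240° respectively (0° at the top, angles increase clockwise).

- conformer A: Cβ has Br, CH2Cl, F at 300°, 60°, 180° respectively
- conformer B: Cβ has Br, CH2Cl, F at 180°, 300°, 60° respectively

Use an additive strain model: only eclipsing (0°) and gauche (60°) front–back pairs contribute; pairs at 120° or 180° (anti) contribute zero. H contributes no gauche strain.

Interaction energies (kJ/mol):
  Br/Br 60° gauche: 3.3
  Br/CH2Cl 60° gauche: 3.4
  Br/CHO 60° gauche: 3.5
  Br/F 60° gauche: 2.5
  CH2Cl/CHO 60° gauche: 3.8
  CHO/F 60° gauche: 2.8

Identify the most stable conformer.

A (staggered): CHO(0°)/Br(300°) gauche 3.5; CHO(0°)/CH2Cl(60°) gauche 3.8; Br(240°)/Br(300°) gauche 3.3; Br(240°)/F(180°) gauche 2.5 → 13.1 kJ/mol.
B (staggered): CHO(0°)/CH2Cl(300°) gauche 3.8; CHO(0°)/F(60°) gauche 2.8; Br(240°)/Br(180°) gauche 3.3; Br(240°)/CH2Cl(300°) gauche 3.4 → 13.3 kJ/mol.
A has the lowest total (13.1 kJ/mol).

A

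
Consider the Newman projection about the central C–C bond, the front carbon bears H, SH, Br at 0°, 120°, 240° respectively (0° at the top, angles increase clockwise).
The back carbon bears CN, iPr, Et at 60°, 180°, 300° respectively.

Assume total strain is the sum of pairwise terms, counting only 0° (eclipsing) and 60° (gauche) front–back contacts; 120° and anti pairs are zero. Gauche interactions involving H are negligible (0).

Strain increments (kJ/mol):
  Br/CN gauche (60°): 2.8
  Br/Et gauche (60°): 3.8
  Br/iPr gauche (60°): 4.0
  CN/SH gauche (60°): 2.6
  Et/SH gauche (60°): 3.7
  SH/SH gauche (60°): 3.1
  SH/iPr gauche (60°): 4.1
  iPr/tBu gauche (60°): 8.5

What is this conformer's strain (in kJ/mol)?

14.5 kJ/mol

This conformer (staggered): SH(120°)/CN(60°) gauche 2.6; SH(120°)/iPr(180°) gauche 4.1; Br(240°)/iPr(180°) gauche 4.0; Br(240°)/Et(300°) gauche 3.8 → 14.5 kJ/mol.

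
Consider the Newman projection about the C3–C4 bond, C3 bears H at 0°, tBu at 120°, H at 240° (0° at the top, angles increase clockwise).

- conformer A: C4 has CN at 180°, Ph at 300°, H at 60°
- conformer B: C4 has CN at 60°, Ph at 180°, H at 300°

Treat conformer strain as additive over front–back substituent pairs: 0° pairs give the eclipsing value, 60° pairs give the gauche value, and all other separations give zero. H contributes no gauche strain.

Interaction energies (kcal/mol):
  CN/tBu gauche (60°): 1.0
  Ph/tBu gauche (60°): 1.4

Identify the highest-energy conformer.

B

A (staggered): tBu(120°)/CN(180°) gauche 1.0 → 1.0 kcal/mol.
B (staggered): tBu(120°)/CN(60°) gauche 1.0; tBu(120°)/Ph(180°) gauche 1.4 → 2.4 kcal/mol.
B has the highest total (2.4 kcal/mol).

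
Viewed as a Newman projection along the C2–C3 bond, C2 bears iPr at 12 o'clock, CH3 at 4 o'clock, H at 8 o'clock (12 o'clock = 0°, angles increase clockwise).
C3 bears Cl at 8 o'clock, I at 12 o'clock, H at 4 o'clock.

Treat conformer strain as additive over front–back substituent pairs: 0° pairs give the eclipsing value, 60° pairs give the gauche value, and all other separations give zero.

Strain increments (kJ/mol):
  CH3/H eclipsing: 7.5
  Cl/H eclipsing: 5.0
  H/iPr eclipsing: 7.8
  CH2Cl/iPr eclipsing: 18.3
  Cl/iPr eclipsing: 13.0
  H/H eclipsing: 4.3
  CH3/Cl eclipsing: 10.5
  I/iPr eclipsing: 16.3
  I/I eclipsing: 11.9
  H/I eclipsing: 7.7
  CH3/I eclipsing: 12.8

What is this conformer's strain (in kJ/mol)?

28.8 kJ/mol

This conformer (eclipsed): iPr–I eclipsed, CH3–H eclipsed, H–Cl eclipsed; 16.3 + 7.5 + 5.0 = 28.8 kJ/mol.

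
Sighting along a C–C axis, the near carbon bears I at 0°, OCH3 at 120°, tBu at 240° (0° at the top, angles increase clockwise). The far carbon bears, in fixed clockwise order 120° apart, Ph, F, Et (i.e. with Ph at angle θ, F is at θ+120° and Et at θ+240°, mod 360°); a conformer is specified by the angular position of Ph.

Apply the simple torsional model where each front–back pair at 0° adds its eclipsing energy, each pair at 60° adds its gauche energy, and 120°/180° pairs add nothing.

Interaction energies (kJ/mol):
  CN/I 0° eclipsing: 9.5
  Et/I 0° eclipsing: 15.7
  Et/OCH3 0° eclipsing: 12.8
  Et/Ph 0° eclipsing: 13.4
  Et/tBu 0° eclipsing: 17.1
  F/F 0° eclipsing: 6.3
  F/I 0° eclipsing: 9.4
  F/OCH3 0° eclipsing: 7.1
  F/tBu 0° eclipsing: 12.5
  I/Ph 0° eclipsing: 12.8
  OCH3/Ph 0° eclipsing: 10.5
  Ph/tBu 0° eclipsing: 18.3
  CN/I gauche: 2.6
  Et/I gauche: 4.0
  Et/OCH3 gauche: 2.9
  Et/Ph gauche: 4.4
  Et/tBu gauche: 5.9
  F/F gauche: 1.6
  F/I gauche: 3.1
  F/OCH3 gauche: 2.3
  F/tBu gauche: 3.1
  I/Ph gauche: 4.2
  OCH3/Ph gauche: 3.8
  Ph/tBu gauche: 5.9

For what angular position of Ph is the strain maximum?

Ph at 0° (eclipsed): I(0°)/Ph(0°) eclipsed 12.8; OCH3(120°)/F(120°) eclipsed 7.1; tBu(240°)/Et(240°) eclipsed 17.1 → 37.0 kJ/mol.
Ph at 60° (staggered): I(0°)/Ph(60°) gauche 4.2; I(0°)/Et(300°) gauche 4.0; OCH3(120°)/Ph(60°) gauche 3.8; OCH3(120°)/F(180°) gauche 2.3; tBu(240°)/F(180°) gauche 3.1; tBu(240°)/Et(300°) gauche 5.9 → 23.3 kJ/mol.
Ph at 120° (eclipsed): I(0°)/Et(0°) eclipsed 15.7; OCH3(120°)/Ph(120°) eclipsed 10.5; tBu(240°)/F(240°) eclipsed 12.5 → 38.7 kJ/mol.
Ph at 180° (staggered): I(0°)/F(300°) gauche 3.1; I(0°)/Et(60°) gauche 4.0; OCH3(120°)/Ph(180°) gauche 3.8; OCH3(120°)/Et(60°) gauche 2.9; tBu(240°)/Ph(180°) gauche 5.9; tBu(240°)/F(300°) gauche 3.1 → 22.8 kJ/mol.
Ph at 240° (eclipsed): I(0°)/F(0°) eclipsed 9.4; OCH3(120°)/Et(120°) eclipsed 12.8; tBu(240°)/Ph(240°) eclipsed 18.3 → 40.5 kJ/mol.
Ph at 300° (staggered): I(0°)/Ph(300°) gauche 4.2; I(0°)/F(60°) gauche 3.1; OCH3(120°)/F(60°) gauche 2.3; OCH3(120°)/Et(180°) gauche 2.9; tBu(240°)/Ph(300°) gauche 5.9; tBu(240°)/Et(180°) gauche 5.9 → 24.3 kJ/mol.
The maximum (40.5 kJ/mol) occurs with Ph at 240°.

240°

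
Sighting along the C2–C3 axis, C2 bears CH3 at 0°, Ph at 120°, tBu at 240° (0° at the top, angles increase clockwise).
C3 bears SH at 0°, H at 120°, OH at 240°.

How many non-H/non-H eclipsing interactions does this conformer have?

Non-H eclipsing pairs: CH3(0°)/SH(0°); tBu(240°)/OH(240°) — 2 interactions.

2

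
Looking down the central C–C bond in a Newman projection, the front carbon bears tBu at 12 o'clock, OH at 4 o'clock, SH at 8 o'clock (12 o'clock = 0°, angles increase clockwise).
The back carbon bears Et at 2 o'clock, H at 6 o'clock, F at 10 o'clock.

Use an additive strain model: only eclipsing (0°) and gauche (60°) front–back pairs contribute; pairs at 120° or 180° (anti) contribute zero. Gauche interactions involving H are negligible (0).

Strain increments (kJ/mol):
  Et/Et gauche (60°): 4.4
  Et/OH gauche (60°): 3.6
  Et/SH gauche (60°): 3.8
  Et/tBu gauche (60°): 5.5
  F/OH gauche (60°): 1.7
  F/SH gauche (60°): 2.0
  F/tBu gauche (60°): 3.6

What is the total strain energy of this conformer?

This conformer (staggered): tBu(0°)/Et(60°) gauche 5.5; tBu(0°)/F(300°) gauche 3.6; OH(120°)/Et(60°) gauche 3.6; SH(240°)/F(300°) gauche 2.0 → 14.7 kJ/mol.

14.7 kJ/mol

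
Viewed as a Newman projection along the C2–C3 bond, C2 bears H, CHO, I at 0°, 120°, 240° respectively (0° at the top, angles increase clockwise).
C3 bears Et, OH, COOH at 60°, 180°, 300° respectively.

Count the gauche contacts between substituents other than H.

4

Non-H gauche pairs: CHO(120°)/Et(60°); CHO(120°)/OH(180°); I(240°)/OH(180°); I(240°)/COOH(300°) — 4 interactions.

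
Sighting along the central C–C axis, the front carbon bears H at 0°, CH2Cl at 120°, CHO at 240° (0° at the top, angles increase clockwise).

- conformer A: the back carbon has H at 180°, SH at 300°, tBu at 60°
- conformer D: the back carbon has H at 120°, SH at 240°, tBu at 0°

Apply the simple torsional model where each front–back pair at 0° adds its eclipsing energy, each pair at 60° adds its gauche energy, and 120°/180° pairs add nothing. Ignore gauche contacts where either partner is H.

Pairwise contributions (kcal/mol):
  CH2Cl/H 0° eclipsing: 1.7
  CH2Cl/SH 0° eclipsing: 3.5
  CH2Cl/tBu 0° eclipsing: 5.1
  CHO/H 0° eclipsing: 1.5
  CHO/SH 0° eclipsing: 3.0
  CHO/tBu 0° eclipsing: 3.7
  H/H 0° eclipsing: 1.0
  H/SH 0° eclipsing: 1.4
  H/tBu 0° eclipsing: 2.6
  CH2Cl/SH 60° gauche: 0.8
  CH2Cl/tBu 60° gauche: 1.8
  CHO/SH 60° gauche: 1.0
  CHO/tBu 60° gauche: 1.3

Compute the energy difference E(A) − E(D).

-4.5 kcal/mol

A is staggered. CH2Cl at 120° is gauche with tBu at 60° (1.8); CHO at 240° is gauche with SH at 300° (1.0). Total 2.8 kcal/mol.
D is eclipsed. H at 0° is eclipsed with tBu at 0° (2.6); CH2Cl at 120° is eclipsed with H at 120° (1.7); CHO at 240° is eclipsed with SH at 240° (3.0). Total 7.3 kcal/mol.
E(A) − E(D) = 2.8 − 7.3 = -4.5 kcal/mol.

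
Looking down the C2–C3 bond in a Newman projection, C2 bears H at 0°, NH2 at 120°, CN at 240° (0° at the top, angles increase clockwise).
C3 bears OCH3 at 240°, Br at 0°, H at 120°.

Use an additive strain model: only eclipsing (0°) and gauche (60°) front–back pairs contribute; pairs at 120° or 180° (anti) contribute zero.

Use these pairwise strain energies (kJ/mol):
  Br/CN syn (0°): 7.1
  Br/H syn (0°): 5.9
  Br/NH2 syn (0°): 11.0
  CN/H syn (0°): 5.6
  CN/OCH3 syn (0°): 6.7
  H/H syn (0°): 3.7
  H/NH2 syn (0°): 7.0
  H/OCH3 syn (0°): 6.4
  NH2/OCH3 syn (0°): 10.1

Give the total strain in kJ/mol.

19.6 kJ/mol

This conformer is eclipsed. H at 0° is eclipsed with Br at 0° (5.9); NH2 at 120° is eclipsed with H at 120° (7.0); CN at 240° is eclipsed with OCH3 at 240° (6.7). Total 19.6 kJ/mol.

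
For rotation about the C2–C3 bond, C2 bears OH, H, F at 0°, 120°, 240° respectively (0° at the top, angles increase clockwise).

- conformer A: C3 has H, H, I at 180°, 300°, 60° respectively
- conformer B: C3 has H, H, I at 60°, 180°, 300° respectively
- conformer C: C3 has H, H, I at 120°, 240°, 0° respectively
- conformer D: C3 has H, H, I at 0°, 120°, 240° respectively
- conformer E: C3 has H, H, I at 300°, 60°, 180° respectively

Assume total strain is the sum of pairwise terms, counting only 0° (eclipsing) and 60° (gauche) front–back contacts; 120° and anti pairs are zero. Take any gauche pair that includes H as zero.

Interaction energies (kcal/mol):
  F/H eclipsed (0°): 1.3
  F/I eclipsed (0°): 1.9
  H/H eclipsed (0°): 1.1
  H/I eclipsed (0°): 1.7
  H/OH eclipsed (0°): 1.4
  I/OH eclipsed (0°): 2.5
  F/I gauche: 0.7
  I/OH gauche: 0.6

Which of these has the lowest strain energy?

A

A (staggered): OH(0°)/I(60°) gauche 0.6 → 0.6 kcal/mol.
B (staggered): OH(0°)/I(300°) gauche 0.6; F(240°)/I(300°) gauche 0.7 → 1.3 kcal/mol.
C (eclipsed): OH(0°)/I(0°) eclipsed 2.5; H(120°)/H(120°) eclipsed 1.1; F(240°)/H(240°) eclipsed 1.3 → 4.9 kcal/mol.
D (eclipsed): OH(0°)/H(0°) eclipsed 1.4; H(120°)/H(120°) eclipsed 1.1; F(240°)/I(240°) eclipsed 1.9 → 4.4 kcal/mol.
E (staggered): F(240°)/I(180°) gauche 0.7 → 0.7 kcal/mol.
A has the lowest total (0.6 kcal/mol).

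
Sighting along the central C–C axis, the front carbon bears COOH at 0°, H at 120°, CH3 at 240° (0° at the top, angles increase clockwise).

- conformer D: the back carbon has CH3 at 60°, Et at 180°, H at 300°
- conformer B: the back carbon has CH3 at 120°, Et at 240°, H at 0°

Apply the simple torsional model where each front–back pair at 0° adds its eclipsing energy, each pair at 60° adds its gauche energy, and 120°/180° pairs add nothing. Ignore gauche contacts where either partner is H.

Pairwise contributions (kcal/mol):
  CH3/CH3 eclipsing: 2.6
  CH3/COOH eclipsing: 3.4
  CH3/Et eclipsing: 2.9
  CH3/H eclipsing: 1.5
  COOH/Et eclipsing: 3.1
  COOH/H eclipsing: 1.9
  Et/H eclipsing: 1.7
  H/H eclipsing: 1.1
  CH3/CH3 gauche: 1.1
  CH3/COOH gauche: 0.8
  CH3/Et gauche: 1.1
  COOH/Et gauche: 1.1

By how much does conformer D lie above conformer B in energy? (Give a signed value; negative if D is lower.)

D (staggered): COOH(0°)/CH3(60°) gauche 0.8; CH3(240°)/Et(180°) gauche 1.1 → 1.9 kcal/mol.
B (eclipsed): COOH(0°)/H(0°) eclipsed 1.9; H(120°)/CH3(120°) eclipsed 1.5; CH3(240°)/Et(240°) eclipsed 2.9 → 6.3 kcal/mol.
E(D) − E(B) = 1.9 − 6.3 = -4.4 kcal/mol.

-4.4 kcal/mol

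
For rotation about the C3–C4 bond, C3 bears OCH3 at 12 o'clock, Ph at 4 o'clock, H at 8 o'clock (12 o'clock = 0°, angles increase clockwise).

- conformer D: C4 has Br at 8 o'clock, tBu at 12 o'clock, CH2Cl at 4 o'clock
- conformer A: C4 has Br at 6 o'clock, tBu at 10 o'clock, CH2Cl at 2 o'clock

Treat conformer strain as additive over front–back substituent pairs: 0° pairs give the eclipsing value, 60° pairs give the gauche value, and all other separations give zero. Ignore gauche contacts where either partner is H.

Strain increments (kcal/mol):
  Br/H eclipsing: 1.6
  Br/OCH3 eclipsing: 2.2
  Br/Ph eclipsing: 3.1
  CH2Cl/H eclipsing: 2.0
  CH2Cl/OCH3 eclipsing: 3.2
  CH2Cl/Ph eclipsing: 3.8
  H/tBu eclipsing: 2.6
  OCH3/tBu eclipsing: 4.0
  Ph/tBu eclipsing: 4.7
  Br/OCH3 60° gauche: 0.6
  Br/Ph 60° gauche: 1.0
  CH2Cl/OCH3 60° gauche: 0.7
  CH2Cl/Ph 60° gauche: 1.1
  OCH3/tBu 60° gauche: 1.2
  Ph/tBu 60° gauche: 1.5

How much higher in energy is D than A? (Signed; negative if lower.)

D is eclipsed. OCH3 at 0° is eclipsed with tBu at 0° (4.0); Ph at 120° is eclipsed with CH2Cl at 120° (3.8); H at 240° is eclipsed with Br at 240° (1.6). Total 9.4 kcal/mol.
A is staggered. OCH3 at 0° is gauche with tBu at 300° (1.2); OCH3 at 0° is gauche with CH2Cl at 60° (0.7); Ph at 120° is gauche with Br at 180° (1.0); Ph at 120° is gauche with CH2Cl at 60° (1.1). Total 4.0 kcal/mol.
E(D) − E(A) = 9.4 − 4.0 = +5.4 kcal/mol.

+5.4 kcal/mol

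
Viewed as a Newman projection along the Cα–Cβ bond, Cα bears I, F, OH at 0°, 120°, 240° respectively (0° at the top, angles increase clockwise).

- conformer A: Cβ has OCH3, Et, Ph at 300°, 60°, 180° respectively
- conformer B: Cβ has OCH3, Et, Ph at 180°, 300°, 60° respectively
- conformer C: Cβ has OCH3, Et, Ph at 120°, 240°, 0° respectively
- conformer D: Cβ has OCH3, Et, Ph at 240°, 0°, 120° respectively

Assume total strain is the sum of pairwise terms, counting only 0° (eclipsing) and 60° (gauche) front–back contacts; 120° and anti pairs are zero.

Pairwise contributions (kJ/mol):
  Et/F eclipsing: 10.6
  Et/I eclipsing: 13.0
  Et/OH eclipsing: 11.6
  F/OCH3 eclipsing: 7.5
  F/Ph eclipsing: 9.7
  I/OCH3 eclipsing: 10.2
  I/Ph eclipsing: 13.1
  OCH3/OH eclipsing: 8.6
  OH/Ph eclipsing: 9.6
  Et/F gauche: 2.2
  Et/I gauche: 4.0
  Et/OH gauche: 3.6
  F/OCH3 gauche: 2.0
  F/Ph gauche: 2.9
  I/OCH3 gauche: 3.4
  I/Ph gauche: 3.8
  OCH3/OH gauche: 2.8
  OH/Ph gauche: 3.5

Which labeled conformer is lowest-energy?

A

A (staggered): I(0°)/OCH3(300°) gauche 3.4; I(0°)/Et(60°) gauche 4.0; F(120°)/Et(60°) gauche 2.2; F(120°)/Ph(180°) gauche 2.9; OH(240°)/OCH3(300°) gauche 2.8; OH(240°)/Ph(180°) gauche 3.5 → 18.8 kJ/mol.
B (staggered): I(0°)/Et(300°) gauche 4.0; I(0°)/Ph(60°) gauche 3.8; F(120°)/OCH3(180°) gauche 2.0; F(120°)/Ph(60°) gauche 2.9; OH(240°)/OCH3(180°) gauche 2.8; OH(240°)/Et(300°) gauche 3.6 → 19.1 kJ/mol.
C (eclipsed): I(0°)/Ph(0°) eclipsed 13.1; F(120°)/OCH3(120°) eclipsed 7.5; OH(240°)/Et(240°) eclipsed 11.6 → 32.2 kJ/mol.
D (eclipsed): I(0°)/Et(0°) eclipsed 13.0; F(120°)/Ph(120°) eclipsed 9.7; OH(240°)/OCH3(240°) eclipsed 8.6 → 31.3 kJ/mol.
A has the lowest total (18.8 kJ/mol).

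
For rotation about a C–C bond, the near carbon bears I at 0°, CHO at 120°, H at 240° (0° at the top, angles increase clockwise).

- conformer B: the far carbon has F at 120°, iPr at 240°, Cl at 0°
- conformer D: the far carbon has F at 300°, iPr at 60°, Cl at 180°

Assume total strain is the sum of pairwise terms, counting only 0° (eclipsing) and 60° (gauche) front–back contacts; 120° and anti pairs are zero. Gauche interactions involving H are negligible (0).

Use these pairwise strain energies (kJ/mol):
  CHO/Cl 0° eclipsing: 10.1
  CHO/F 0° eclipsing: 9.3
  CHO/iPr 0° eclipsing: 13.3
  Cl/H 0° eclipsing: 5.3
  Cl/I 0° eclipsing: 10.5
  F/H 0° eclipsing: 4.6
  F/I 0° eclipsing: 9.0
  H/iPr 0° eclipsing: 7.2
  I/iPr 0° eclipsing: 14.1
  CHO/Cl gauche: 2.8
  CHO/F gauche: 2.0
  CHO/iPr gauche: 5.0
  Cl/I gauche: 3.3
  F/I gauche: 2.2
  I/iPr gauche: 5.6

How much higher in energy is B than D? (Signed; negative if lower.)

+11.4 kJ/mol

B is eclipsed. I at 0° is eclipsed with Cl at 0° (10.5); CHO at 120° is eclipsed with F at 120° (9.3); H at 240° is eclipsed with iPr at 240° (7.2). Total 27.0 kJ/mol.
D is staggered. I at 0° is gauche with F at 300° (2.2); I at 0° is gauche with iPr at 60° (5.6); CHO at 120° is gauche with iPr at 60° (5.0); CHO at 120° is gauche with Cl at 180° (2.8). Total 15.6 kJ/mol.
E(B) − E(D) = 27.0 − 15.6 = +11.4 kJ/mol.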